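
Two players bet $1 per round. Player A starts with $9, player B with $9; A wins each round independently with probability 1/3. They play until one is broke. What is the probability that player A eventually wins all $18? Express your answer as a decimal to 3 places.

0.002

Let r = q/p = (2/3)/(1/3) = 2. The recurrence P(i) = p·P(i+1) + q·P(i−1) with P(0)=0, P(18)=1 gives P(i) = (1 − r^i)/(1 − r^18).
P(9) = (1 − (2)^9) / (1 − (2)^18) = 1/513 ≈ 0.002.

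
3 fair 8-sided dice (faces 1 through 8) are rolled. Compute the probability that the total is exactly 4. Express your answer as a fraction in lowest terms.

There are 8^3 = 512 equally likely outcomes.
The number of ordered 3-tuples from {1,…,8} summing to 4 is 3.
P(sum = 4) = 3/512.

3/512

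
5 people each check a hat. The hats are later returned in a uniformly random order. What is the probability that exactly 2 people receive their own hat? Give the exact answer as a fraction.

1/6

Choose which 2 of the 5 are fixed: C(5,2) = 10 ways.
The remaining 3 must have no fixed point: D(3) = 2.
P = 10·2/120 = 1/6.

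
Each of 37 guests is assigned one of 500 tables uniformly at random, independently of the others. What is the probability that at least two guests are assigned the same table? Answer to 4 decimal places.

0.7448

It's easier to compute the probability that all 37 are distinct.
P(all distinct) = 500/500 · 499/500 · ··· · 464/500 ≈ 0.2552.
So the probability of at least one match is 1 − 0.2552 = 0.7448.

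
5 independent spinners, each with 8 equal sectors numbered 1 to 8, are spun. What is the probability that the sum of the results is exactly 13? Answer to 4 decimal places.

0.0150

There are 8^5 = 32768 equally likely outcomes.
The number of ordered 5-tuples from {1,…,8} summing to 13 is 490.
P(sum = 13) = 490/32768 = 245/16384 ≈ 0.0150.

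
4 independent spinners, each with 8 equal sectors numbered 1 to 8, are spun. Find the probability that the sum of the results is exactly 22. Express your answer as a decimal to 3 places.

There are 8^4 = 4096 equally likely outcomes.
The number of ordered 4-tuples from {1,…,8} summing to 22 is 246.
P(sum = 22) = 246/4096 = 123/2048 ≈ 0.060.

0.060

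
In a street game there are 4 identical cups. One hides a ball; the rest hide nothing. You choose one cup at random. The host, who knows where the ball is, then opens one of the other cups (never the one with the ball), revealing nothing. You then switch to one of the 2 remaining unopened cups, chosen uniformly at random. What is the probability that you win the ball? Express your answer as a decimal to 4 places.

0.3750

Your original cup holds the ball with probability 1/4, so the other 3 collectively hold it with probability 3/4.
The host can always find an empty cup to open, so this doesn't change that 3/4; it is now spread over the 2 remaining unopened cups.
P(win by switching) = (3/4) · (1/2) = 3/8 ≈ 0.3750.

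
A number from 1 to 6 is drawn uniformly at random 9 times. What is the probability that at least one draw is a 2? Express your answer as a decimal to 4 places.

0.8062

P(no draw is a 2) = (5/6)^9 ≈ 0.1938.
P(at least one) = 1 − 0.1938 = 0.8062.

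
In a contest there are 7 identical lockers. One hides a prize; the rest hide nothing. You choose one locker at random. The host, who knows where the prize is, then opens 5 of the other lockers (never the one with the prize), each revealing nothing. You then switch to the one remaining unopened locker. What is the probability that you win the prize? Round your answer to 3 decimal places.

0.857

Your original locker holds the prize with probability 1/7, so the other 6 collectively hold it with probability 6/7.
The host can always find 5 empty lockers to open, so the reveals don't change that 6/7; it is now spread over the 1 remaining unopened locker.
P(win by switching) = (6/7) · (1/1) = 6/7 ≈ 0.857.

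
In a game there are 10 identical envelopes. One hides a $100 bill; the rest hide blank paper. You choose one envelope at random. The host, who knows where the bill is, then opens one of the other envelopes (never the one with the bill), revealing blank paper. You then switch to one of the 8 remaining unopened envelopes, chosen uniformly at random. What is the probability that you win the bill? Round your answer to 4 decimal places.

0.1125

Your original envelope holds the bill with probability 1/10, so the other 9 collectively hold it with probability 9/10.
The host can always find an empty envelope to open, so this doesn't change that 9/10; it is now spread over the 8 remaining unopened envelopes.
P(win by switching) = (9/10) · (1/8) = 9/80 ≈ 0.1125.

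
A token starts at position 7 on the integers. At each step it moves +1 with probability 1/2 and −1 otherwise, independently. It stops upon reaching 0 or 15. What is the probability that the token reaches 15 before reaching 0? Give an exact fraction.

7/15

With a fair step, P(i) = ½P(i−1) + ½P(i+1) with P(0)=0, P(15)=1 has the linear solution P(i) = i/15.
P(7) = 7/15.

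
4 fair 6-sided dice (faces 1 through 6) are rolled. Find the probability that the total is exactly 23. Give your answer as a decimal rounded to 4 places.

There are 6^4 = 1296 equally likely outcomes.
The number of ordered 4-tuples from {1,…,6} summing to 23 is 4.
P(sum = 23) = 4/1296 = 1/324 ≈ 0.0031.

0.0031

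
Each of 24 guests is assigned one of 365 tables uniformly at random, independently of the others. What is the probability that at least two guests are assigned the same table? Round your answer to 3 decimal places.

0.538

It's easier to compute the probability that all 24 are distinct.
P(all distinct) = 365/365 · 364/365 · ··· · 342/365 ≈ 0.462.
So the probability of at least one match is 1 − 0.462 = 0.538.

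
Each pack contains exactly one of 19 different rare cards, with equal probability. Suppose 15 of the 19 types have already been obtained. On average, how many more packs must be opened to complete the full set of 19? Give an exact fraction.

475/12

Starting from 15 distinct types, each trial gives a new one with probability (19−i)/19 when i types are held, so the wait for the next new type is 19/(19−i).
E = 19/4 + 19/3 + 19/2 + 19/1 = 475/12.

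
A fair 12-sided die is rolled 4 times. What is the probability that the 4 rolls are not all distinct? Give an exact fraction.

P(all 4 different) = 12/12 · 11/12 · ··· · 9/12 = 55/96.
P(at least two equal) = 1 − 55/96 = 41/96.

41/96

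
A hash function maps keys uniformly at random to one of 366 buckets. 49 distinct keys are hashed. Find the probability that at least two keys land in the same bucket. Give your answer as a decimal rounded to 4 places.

It's easier to compute the probability that all 49 are distinct.
P(all distinct) = 366/366 · 365/366 · ··· · 318/366 ≈ 0.0346.
So the probability of at least one match is 1 − 0.0346 = 0.9654.

0.9654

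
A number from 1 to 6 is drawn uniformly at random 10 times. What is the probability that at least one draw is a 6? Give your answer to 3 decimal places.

0.838

P(no draw is a 6) = (5/6)^10 ≈ 0.162.
P(at least one) = 1 − 0.162 = 0.838.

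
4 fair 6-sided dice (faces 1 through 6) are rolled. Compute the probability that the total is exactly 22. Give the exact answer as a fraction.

5/648

There are 6^4 = 1296 equally likely outcomes.
The number of ordered 4-tuples from {1,…,6} summing to 22 is 10.
P(sum = 22) = 10/1296 = 5/648.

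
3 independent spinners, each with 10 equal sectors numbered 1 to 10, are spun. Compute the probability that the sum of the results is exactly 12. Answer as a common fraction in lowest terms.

There are 10^3 = 1000 equally likely outcomes.
The number of ordered 3-tuples from {1,…,10} summing to 12 is 55.
P(sum = 12) = 55/1000 = 11/200.

11/200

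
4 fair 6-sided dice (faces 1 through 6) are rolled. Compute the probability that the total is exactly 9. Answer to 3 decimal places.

0.043

There are 6^4 = 1296 equally likely outcomes.
The number of ordered 4-tuples from {1,…,6} summing to 9 is 56.
P(sum = 9) = 56/1296 = 7/162 ≈ 0.043.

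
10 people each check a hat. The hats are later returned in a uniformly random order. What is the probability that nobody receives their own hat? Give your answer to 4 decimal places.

This is the derangement probability: permutations of 10 with no fixed point.
D(10) = 10! · (1 − 1/1! + 1/2! − ··· + (−1)^10/10!) = 1334961.
P = 1334961/3628800 = 16481/44800 ≈ 0.3679.

0.3679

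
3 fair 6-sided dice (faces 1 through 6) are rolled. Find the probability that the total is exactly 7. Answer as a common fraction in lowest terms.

There are 6^3 = 216 equally likely outcomes.
The number of ordered 3-tuples from {1,…,6} summing to 7 is 15.
P(sum = 7) = 15/216 = 5/72.

5/72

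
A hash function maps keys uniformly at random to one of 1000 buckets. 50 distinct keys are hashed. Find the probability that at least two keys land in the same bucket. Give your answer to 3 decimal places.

0.712

It's easier to compute the probability that all 50 are distinct.
P(all distinct) = 1000/1000 · 999/1000 · ··· · 951/1000 ≈ 0.288.
So the probability of at least one match is 1 − 0.288 = 0.712.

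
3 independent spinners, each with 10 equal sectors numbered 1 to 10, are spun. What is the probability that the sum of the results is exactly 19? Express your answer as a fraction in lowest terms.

69/1000

There are 10^3 = 1000 equally likely outcomes.
The number of ordered 3-tuples from {1,…,10} summing to 19 is 69.
P(sum = 19) = 69/1000.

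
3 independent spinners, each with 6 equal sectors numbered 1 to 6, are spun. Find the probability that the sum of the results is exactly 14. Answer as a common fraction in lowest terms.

5/72

There are 6^3 = 216 equally likely outcomes.
The number of ordered 3-tuples from {1,…,6} summing to 14 is 15.
P(sum = 14) = 15/216 = 5/72.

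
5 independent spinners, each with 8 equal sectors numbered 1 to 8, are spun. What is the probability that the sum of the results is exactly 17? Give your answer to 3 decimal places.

There are 8^5 = 32768 equally likely outcomes.
The number of ordered 5-tuples from {1,…,8} summing to 17 is 1470.
P(sum = 17) = 1470/32768 = 735/16384 ≈ 0.045.

0.045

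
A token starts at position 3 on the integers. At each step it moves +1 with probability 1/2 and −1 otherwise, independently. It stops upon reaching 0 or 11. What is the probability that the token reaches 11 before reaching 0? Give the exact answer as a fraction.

With a fair step, P(i) = ½P(i−1) + ½P(i+1) with P(0)=0, P(11)=1 has the linear solution P(i) = i/11.
P(3) = 3/11.

3/11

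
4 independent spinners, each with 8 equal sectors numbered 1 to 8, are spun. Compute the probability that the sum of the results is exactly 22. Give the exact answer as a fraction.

There are 8^4 = 4096 equally likely outcomes.
The number of ordered 4-tuples from {1,…,8} summing to 22 is 246.
P(sum = 22) = 246/4096 = 123/2048.

123/2048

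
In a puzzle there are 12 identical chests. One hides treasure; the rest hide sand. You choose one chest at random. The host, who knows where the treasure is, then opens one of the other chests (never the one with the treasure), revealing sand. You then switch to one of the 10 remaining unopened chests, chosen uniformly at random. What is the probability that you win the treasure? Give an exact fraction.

11/120

Your original chest holds the treasure with probability 1/12, so the other 11 collectively hold it with probability 11/12.
The host can always find an empty chest to open, so this doesn't change that 11/12; it is now spread over the 10 remaining unopened chests.
P(win by switching) = (11/12) · (1/10) = 11/120.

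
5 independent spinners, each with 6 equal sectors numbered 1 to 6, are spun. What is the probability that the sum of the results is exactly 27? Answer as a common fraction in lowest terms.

There are 6^5 = 7776 equally likely outcomes.
The number of ordered 5-tuples from {1,…,6} summing to 27 is 35.
P(sum = 27) = 35/7776.

35/7776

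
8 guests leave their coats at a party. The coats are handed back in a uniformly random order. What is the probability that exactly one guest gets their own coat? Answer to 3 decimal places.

Choose which one is fixed: C(8,1) = 8 ways.
The remaining 7 must have no fixed point: D(7) = 1854.
P = 8·1854/40320 = 103/280 ≈ 0.368.

0.368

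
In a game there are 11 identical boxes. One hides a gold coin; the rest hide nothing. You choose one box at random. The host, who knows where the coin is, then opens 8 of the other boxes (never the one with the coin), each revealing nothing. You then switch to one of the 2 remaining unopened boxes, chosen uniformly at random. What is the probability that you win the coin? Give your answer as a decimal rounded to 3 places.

0.455

Your original box holds the coin with probability 1/11, so the other 10 collectively hold it with probability 10/11.
The host can always find 8 empty boxes to open, so the reveals don't change that 10/11; it is now spread over the 2 remaining unopened boxes.
P(win by switching) = (10/11) · (1/2) = 5/11 ≈ 0.455.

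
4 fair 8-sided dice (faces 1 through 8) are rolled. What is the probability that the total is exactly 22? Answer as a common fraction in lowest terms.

There are 8^4 = 4096 equally likely outcomes.
The number of ordered 4-tuples from {1,…,8} summing to 22 is 246.
P(sum = 22) = 246/4096 = 123/2048.

123/2048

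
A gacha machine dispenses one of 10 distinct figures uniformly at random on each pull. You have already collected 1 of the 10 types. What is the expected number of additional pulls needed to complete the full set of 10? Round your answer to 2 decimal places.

28.29

Starting from 1 distinct type, each trial gives a new one with probability (10−i)/10 when i types are held, so the wait for the next new type is 10/(10−i).
E = 10/9 + 10/8 + 10/7 + 10/6 + 10/5 + 10/4 + 10/3 + 10/2 + 10/1 = 7129/252 ≈ 28.29.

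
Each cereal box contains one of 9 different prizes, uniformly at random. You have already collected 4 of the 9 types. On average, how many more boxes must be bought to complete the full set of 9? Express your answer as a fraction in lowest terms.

Starting from 4 distinct types, each trial gives a new one with probability (9−i)/9 when i types are held, so the wait for the next new type is 9/(9−i).
E = 9/5 + 9/4 + 9/3 + 9/2 + 9/1 = 411/20.

411/20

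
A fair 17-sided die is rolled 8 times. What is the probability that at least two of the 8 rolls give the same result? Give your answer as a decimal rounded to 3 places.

0.859

P(all 8 different) = 17/17 · 16/17 · ··· · 10/17 ≈ 0.141.
P(at least two equal) = 1 − 0.141 = 0.859.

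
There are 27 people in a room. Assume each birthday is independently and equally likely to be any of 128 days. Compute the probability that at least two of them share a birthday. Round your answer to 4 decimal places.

0.9479

It's easier to compute the probability that all 27 are distinct.
P(all distinct) = 128/128 · 127/128 · ··· · 102/128 ≈ 0.0521.
So the probability of at least one match is 1 − 0.0521 = 0.9479.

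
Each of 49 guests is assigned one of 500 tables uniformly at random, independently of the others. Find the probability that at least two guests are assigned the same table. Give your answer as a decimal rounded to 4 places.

It's easier to compute the probability that all 49 are distinct.
P(all distinct) = 500/500 · 499/500 · ··· · 452/500 ≈ 0.0879.
So the probability of at least one match is 1 − 0.0879 = 0.9121.

0.9121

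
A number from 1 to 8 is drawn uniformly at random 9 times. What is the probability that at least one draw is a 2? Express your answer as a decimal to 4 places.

0.6993

P(no draw is a 2) = (7/8)^9 ≈ 0.3007.
P(at least one) = 1 − 0.3007 = 0.6993.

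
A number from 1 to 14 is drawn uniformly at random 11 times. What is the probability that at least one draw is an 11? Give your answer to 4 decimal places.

0.5574

P(no draw is an 11) = (13/14)^11 ≈ 0.4426.
P(at least one) = 1 − 0.4426 = 0.5574.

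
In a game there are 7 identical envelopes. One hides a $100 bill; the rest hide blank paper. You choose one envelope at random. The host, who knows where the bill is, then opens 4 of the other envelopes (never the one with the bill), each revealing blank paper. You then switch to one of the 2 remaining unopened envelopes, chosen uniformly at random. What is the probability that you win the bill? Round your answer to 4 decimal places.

Your original envelope holds the bill with probability 1/7, so the other 6 collectively hold it with probability 6/7.
The host can always find 4 empty envelopes to open, so the reveals don't change that 6/7; it is now spread over the 2 remaining unopened envelopes.
P(win by switching) = (6/7) · (1/2) = 3/7 ≈ 0.4286.

0.4286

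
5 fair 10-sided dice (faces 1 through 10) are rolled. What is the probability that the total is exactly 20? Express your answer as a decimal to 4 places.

0.0325

There are 10^5 = 100000 equally likely outcomes.
The number of ordered 5-tuples from {1,…,10} summing to 20 is 3246.
P(sum = 20) = 3246/100000 = 1623/50000 ≈ 0.0325.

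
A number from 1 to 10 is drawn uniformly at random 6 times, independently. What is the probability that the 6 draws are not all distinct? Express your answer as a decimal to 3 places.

P(all 6 different) = 10/10 · 9/10 · ··· · 5/10 ≈ 0.151.
P(at least two equal) = 1 − 0.151 = 0.849.

0.849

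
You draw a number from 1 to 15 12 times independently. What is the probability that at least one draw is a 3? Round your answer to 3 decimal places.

0.563

P(no draw is a 3) = (14/15)^12 ≈ 0.437.
P(at least one) = 1 − 0.437 = 0.563.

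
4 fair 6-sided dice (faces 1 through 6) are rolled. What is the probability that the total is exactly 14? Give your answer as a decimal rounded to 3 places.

There are 6^4 = 1296 equally likely outcomes.
The number of ordered 4-tuples from {1,…,6} summing to 14 is 146.
P(sum = 14) = 146/1296 = 73/648 ≈ 0.113.

0.113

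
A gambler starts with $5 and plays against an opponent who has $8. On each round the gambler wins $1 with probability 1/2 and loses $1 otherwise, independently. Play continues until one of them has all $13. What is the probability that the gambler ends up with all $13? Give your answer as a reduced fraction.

5/13

With a fair step, P(i) = ½P(i−1) + ½P(i+1) with P(0)=0, P(13)=1 has the linear solution P(i) = i/13.
P(5) = 5/13.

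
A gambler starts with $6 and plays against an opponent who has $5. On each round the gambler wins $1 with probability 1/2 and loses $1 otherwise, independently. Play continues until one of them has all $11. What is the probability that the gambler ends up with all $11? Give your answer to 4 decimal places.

With a fair step, P(i) = ½P(i−1) + ½P(i+1) with P(0)=0, P(11)=1 has the linear solution P(i) = i/11.
P(6) = 6/11 ≈ 0.5455.

0.5455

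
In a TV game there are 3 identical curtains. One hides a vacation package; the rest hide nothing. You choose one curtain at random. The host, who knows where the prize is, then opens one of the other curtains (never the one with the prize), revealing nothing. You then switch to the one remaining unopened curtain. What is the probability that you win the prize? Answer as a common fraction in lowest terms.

2/3

Your original curtain holds the prize with probability 1/3, so the other 2 collectively hold it with probability 2/3.
The host can always find an empty curtain to open, so this doesn't change that 2/3; it is now spread over the 1 remaining unopened curtain.
P(win by switching) = (2/3) · (1/1) = 2/3.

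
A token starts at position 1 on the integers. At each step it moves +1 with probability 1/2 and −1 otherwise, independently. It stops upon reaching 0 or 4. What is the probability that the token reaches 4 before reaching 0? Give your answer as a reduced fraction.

1/4

With a fair step, P(i) = ½P(i−1) + ½P(i+1) with P(0)=0, P(4)=1 has the linear solution P(i) = i/4.
P(1) = 1/4.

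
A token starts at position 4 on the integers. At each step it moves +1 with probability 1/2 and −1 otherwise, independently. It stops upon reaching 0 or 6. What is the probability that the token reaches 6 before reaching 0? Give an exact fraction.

With a fair step, P(i) = ½P(i−1) + ½P(i+1) with P(0)=0, P(6)=1 has the linear solution P(i) = i/6.
P(4) = 4/6 = 2/3.

2/3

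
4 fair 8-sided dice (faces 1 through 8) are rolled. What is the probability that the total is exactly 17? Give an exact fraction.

There are 8^4 = 4096 equally likely outcomes.
The number of ordered 4-tuples from {1,…,8} summing to 17 is 336.
P(sum = 17) = 336/4096 = 21/256.

21/256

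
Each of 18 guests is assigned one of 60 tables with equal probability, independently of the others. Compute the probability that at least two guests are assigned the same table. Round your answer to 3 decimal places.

0.942

It's easier to compute the probability that all 18 are distinct.
P(all distinct) = 60/60 · 59/60 · ··· · 43/60 ≈ 0.058.
So the probability of at least one match is 1 − 0.058 = 0.942.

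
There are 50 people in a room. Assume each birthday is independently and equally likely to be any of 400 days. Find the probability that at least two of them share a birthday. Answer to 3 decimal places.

0.959

It's easier to compute the probability that all 50 are distinct.
P(all distinct) = 400/400 · 399/400 · ··· · 351/400 ≈ 0.041.
So the probability of at least one match is 1 − 0.041 = 0.959.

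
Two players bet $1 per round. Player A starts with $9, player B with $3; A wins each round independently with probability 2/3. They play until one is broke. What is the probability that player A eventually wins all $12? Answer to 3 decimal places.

0.998

Let r = q/p = (1/3)/(2/3) = 1/2. The recurrence P(i) = p·P(i+1) + q·P(i−1) with P(0)=0, P(12)=1 gives P(i) = (1 − r^i)/(1 − r^12).
P(9) = (1 − (1/2)^9) / (1 − (1/2)^12) = 584/585 ≈ 0.998.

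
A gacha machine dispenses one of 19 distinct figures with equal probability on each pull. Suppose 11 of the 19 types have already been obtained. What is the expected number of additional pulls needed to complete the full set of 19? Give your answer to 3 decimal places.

Starting from 11 distinct types, each trial gives a new one with probability (19−i)/19 when i types are held, so the wait for the next new type is 19/(19−i).
E = 19/8 + 19/7 + 19/6 + 19/5 + 19/4 + 19/3 + 19/2 + 19/1 = 14459/280 ≈ 51.639.

51.639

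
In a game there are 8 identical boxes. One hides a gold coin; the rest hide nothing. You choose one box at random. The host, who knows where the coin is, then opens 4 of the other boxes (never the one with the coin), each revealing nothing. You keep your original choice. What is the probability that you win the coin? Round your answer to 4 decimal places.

0.1250

The host can always open 4 empty boxes regardless of your choice, so the reveals give no information about your original box.
P(win by staying) = 1/8 ≈ 0.1250.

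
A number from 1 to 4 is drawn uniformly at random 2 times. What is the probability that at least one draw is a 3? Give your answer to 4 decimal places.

0.4375

P(no draw is a 3) = (3/4)^2 ≈ 0.5625.
P(at least one) = 1 − 0.5625 = 0.4375.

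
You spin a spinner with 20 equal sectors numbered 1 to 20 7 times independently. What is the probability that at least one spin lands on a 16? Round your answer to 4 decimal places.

0.3017

P(no spin lands on a 16) = (19/20)^7 ≈ 0.6983.
P(at least one) = 1 − 0.6983 = 0.3017.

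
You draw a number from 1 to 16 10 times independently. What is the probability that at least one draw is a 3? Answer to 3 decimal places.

P(no draw is a 3) = (15/16)^10 ≈ 0.524.
P(at least one) = 1 − 0.524 = 0.476.

0.476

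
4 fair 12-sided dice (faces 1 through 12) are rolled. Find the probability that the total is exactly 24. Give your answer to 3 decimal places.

0.054

There are 12^4 = 20736 equally likely outcomes.
The number of ordered 4-tuples from {1,…,12} summing to 24 is 1111.
P(sum = 24) = 1111/20736 ≈ 0.054.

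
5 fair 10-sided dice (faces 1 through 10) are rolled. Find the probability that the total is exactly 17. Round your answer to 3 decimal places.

0.017

There are 10^5 = 100000 equally likely outcomes.
The number of ordered 5-tuples from {1,…,10} summing to 17 is 1745.
P(sum = 17) = 1745/100000 = 349/20000 ≈ 0.017.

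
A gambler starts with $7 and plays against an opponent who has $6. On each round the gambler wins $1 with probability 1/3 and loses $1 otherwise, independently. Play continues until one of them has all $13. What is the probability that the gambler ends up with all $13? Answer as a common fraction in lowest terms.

127/8191

Let r = q/p = (2/3)/(1/3) = 2. The recurrence P(i) = p·P(i+1) + q·P(i−1) with P(0)=0, P(13)=1 gives P(i) = (1 − r^i)/(1 − r^13).
P(7) = (1 − (2)^7) / (1 − (2)^13) = 127/8191.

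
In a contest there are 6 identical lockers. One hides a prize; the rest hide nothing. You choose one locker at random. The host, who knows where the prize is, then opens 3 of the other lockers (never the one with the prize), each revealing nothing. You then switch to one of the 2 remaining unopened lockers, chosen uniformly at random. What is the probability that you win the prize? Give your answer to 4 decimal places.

Your original locker holds the prize with probability 1/6, so the other 5 collectively hold it with probability 5/6.
The host can always find 3 empty lockers to open, so the reveals don't change that 5/6; it is now spread over the 2 remaining unopened lockers.
P(win by switching) = (5/6) · (1/2) = 5/12 ≈ 0.4167.

0.4167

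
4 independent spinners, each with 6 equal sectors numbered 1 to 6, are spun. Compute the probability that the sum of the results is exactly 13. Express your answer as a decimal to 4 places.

0.1080

There are 6^4 = 1296 equally likely outcomes.
The number of ordered 4-tuples from {1,…,6} summing to 13 is 140.
P(sum = 13) = 140/1296 = 35/324 ≈ 0.1080.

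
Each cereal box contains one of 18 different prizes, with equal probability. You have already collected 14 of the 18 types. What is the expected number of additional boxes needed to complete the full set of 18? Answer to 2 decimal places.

Starting from 14 distinct types, each trial gives a new one with probability (18−i)/18 when i types are held, so the wait for the next new type is 18/(18−i).
E = 18/4 + 18/3 + 18/2 + 18/1 = 75/2 ≈ 37.50.

37.50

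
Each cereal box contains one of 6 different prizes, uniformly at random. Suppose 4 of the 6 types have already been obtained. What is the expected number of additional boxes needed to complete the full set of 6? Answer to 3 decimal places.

9.000

Starting from 4 distinct types, each trial gives a new one with probability (6−i)/6 when i types are held, so the wait for the next new type is 6/(6−i).
E = 6/2 + 6/1 = 9 ≈ 9.000.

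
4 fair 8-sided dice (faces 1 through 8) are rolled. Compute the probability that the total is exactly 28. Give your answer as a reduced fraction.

There are 8^4 = 4096 equally likely outcomes.
The number of ordered 4-tuples from {1,…,8} summing to 28 is 35.
P(sum = 28) = 35/4096.

35/4096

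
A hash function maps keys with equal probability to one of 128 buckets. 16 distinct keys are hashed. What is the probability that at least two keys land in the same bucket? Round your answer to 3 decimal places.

It's easier to compute the probability that all 16 are distinct.
P(all distinct) = 128/128 · 127/128 · ··· · 113/128 ≈ 0.376.
So the probability of at least one match is 1 − 0.376 = 0.624.

0.624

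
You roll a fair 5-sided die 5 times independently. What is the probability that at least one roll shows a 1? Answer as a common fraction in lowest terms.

P(no roll shows a 1) = (4/5)^5 = 1024/3125.
P(at least one) = 1 − 1024/3125 = 2101/3125.

2101/3125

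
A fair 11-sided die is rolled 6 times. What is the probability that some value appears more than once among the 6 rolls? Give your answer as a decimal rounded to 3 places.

P(all 6 different) = 11/11 · 10/11 · ··· · 6/11 ≈ 0.188.
P(at least two equal) = 1 − 0.188 = 0.812.

0.812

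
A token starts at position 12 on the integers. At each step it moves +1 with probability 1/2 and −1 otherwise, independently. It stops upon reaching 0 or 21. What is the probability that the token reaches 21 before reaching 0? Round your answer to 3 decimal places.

With a fair step, P(i) = ½P(i−1) + ½P(i+1) with P(0)=0, P(21)=1 has the linear solution P(i) = i/21.
P(12) = 12/21 = 4/7 ≈ 0.571.

0.571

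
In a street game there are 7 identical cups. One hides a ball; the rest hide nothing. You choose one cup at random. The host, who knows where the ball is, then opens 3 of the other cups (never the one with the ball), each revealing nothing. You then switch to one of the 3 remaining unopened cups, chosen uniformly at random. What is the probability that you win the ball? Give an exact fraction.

2/7

Your original cup holds the ball with probability 1/7, so the other 6 collectively hold it with probability 6/7.
The host can always find 3 empty cups to open, so the reveals don't change that 6/7; it is now spread over the 3 remaining unopened cups.
P(win by switching) = (6/7) · (1/3) = 2/7.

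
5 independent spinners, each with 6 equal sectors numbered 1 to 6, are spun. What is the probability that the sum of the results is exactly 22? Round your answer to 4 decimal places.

0.0540

There are 6^5 = 7776 equally likely outcomes.
The number of ordered 5-tuples from {1,…,6} summing to 22 is 420.
P(sum = 22) = 420/7776 = 35/648 ≈ 0.0540.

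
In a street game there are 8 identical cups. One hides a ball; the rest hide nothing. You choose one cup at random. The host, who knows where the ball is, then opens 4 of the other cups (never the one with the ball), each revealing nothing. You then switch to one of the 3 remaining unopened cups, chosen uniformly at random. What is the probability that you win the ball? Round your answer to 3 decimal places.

0.292

Your original cup holds the ball with probability 1/8, so the other 7 collectively hold it with probability 7/8.
The host can always find 4 empty cups to open, so the reveals don't change that 7/8; it is now spread over the 3 remaining unopened cups.
P(win by switching) = (7/8) · (1/3) = 7/24 ≈ 0.292.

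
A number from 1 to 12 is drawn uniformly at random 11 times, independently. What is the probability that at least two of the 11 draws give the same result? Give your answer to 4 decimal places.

0.9994

P(all 11 different) = 12/12 · 11/12 · ··· · 2/12 ≈ 0.0006.
P(at least two equal) = 1 − 0.0006 = 0.9994.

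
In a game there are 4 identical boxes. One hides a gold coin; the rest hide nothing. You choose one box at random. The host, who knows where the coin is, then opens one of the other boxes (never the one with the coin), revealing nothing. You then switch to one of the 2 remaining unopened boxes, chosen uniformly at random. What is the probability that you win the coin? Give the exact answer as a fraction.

Your original box holds the coin with probability 1/4, so the other 3 collectively hold it with probability 3/4.
The host can always find an empty box to open, so this doesn't change that 3/4; it is now spread over the 2 remaining unopened boxes.
P(win by switching) = (3/4) · (1/2) = 3/8.

3/8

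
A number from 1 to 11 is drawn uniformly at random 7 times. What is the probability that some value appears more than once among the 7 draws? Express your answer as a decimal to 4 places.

0.9147

P(all 7 different) = 11/11 · 10/11 · ··· · 5/11 ≈ 0.0853.
P(at least two equal) = 1 − 0.0853 = 0.9147.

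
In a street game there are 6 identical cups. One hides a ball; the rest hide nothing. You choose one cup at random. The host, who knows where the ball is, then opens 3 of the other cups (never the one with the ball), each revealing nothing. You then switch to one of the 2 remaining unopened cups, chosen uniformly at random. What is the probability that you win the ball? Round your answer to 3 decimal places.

0.417

Your original cup holds the ball with probability 1/6, so the other 5 collectively hold it with probability 5/6.
The host can always find 3 empty cups to open, so the reveals don't change that 5/6; it is now spread over the 2 remaining unopened cups.
P(win by switching) = (5/6) · (1/2) = 5/12 ≈ 0.417.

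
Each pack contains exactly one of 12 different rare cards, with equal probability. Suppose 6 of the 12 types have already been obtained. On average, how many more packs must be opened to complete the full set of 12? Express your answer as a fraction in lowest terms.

Starting from 6 distinct types, each trial gives a new one with probability (12−i)/12 when i types are held, so the wait for the next new type is 12/(12−i).
E = 12/6 + 12/5 + 12/4 + 12/3 + 12/2 + 12/1 = 147/5.

147/5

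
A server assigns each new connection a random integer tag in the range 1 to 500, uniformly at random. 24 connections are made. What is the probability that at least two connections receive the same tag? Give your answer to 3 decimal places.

0.429

It's easier to compute the probability that all 24 are distinct.
P(all distinct) = 500/500 · 499/500 · ··· · 477/500 ≈ 0.571.
So the probability of at least one match is 1 − 0.571 = 0.429.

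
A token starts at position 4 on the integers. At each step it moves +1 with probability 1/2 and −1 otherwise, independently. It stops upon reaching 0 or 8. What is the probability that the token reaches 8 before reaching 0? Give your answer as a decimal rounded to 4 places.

0.5000

With a fair step, P(i) = ½P(i−1) + ½P(i+1) with P(0)=0, P(8)=1 has the linear solution P(i) = i/8.
P(4) = 4/8 = 1/2 ≈ 0.5000.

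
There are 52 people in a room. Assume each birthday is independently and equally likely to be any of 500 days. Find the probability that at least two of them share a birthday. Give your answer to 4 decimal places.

0.9359

It's easier to compute the probability that all 52 are distinct.
P(all distinct) = 500/500 · 499/500 · ··· · 449/500 ≈ 0.0641.
So the probability of at least one match is 1 − 0.0641 = 0.9359.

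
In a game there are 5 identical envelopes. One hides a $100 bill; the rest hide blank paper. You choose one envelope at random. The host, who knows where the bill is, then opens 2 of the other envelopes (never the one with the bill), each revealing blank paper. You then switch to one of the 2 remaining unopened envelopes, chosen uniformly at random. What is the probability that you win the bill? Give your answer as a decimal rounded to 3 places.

Your original envelope holds the bill with probability 1/5, so the other 4 collectively hold it with probability 4/5.
The host can always find 2 empty envelopes to open, so the reveals don't change that 4/5; it is now spread over the 2 remaining unopened envelopes.
P(win by switching) = (4/5) · (1/2) = 2/5 ≈ 0.400.

0.400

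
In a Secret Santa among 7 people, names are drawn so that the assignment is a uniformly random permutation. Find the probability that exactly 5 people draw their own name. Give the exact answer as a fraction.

1/240

Choose which 5 of the 7 are fixed: C(7,5) = 21 ways.
The remaining 2 must have no fixed point: D(2) = 1.
P = 21·1/5040 = 1/240.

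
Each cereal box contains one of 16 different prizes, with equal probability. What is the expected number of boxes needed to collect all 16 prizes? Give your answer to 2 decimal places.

54.09

After i distinct types are collected, each trial gives a new one with probability (16−i)/16, so the expected wait for the next new type is 16/(16−i).
E = 16/16 + 16/15 + 16/14 + 16/13 + 16/12 + 16/11 + 16/10 + 16/9 + 16/8 + 16/7 + 16/6 + 16/5 + 16/4 + 16/3 + 16/2 + 16/1 = 2436559/45045 ≈ 54.09.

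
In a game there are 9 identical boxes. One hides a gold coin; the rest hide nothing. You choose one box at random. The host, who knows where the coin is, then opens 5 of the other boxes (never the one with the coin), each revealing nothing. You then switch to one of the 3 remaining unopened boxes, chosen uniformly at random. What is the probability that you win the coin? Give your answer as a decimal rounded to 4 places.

Your original box holds the coin with probability 1/9, so the other 8 collectively hold it with probability 8/9.
The host can always find 5 empty boxes to open, so the reveals don't change that 8/9; it is now spread over the 3 remaining unopened boxes.
P(win by switching) = (8/9) · (1/3) = 8/27 ≈ 0.2963.

0.2963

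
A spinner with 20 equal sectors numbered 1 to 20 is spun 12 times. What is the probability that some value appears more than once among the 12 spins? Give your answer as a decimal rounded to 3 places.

0.985

P(all 12 different) = 20/20 · 19/20 · ··· · 9/20 ≈ 0.015.
P(at least two equal) = 1 − 0.015 = 0.985.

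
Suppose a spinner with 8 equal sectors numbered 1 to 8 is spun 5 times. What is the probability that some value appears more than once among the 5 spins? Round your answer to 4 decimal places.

0.7949

P(all 5 different) = 8/8 · 7/8 · ··· · 4/8 ≈ 0.2051.
P(at least two equal) = 1 − 0.2051 = 0.7949.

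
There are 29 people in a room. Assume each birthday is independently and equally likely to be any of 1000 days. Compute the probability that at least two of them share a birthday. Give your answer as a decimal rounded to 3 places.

0.336

It's easier to compute the probability that all 29 are distinct.
P(all distinct) = 1000/1000 · 999/1000 · ··· · 972/1000 ≈ 0.664.
So the probability of at least one match is 1 − 0.664 = 0.336.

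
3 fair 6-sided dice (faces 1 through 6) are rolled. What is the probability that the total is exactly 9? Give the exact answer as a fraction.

There are 6^3 = 216 equally likely outcomes.
The number of ordered 3-tuples from {1,…,6} summing to 9 is 25.
P(sum = 9) = 25/216.

25/216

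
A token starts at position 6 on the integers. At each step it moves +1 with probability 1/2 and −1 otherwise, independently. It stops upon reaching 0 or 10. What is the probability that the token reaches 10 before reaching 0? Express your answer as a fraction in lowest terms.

With a fair step, P(i) = ½P(i−1) + ½P(i+1) with P(0)=0, P(10)=1 has the linear solution P(i) = i/10.
P(6) = 6/10 = 3/5.

3/5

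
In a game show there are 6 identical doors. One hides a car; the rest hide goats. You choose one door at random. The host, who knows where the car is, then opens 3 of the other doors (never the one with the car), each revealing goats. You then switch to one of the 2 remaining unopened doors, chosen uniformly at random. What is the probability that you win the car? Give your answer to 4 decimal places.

Your original door holds the car with probability 1/6, so the other 5 collectively hold it with probability 5/6.
The host can always find 3 empty doors to open, so the reveals don't change that 5/6; it is now spread over the 2 remaining unopened doors.
P(win by switching) = (5/6) · (1/2) = 5/12 ≈ 0.4167.

0.4167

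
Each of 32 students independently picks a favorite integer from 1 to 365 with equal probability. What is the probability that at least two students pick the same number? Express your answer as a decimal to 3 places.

0.753

It's easier to compute the probability that all 32 are distinct.
P(all distinct) = 365/365 · 364/365 · ··· · 334/365 ≈ 0.247.
So the probability of at least one match is 1 − 0.247 = 0.753.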